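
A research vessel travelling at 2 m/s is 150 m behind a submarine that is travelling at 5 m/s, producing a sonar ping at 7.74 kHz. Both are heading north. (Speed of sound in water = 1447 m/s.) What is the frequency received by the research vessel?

7.72 kHz

The research vessel is behind, so the submarine is moving away from it while the research vessel is moving toward the submarine.
General Doppler shift: f' = f · (v + v_o)/(v + v_s).
f' = 7.74 × (1447 + 2)/(1447 + 5) = 7.74 × 1449/1452 ≈ 7.72 kHz.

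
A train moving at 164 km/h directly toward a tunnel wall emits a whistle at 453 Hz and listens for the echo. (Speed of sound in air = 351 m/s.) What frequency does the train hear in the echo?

588 Hz

164 km/h = 45.56 m/s.
The tunnel wall receives the sound from a moving source: f₁ = f₀ · v/(v − v_e) = 453 × 351/305.44 ≈ 521 Hz.
On the return leg the train is a moving observer: f₂ = f₁ · (v + v_e)/v = 521 × 396.56/351 ≈ 588 Hz.
Equivalently f₂ = f₀ · (v + v_e)/(v − v_e).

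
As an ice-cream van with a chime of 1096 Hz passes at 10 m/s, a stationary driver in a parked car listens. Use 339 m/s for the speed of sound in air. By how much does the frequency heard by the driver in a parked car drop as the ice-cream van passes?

Approaching: f₁ = f · v/(v − v_s) = 1096 × 339/329 ≈ 1129.3 Hz.
Receding: f₂ = f · v/(v + v_s) = 1096 × 339/349 ≈ 1064.6 Hz.
Drop: f₁ − f₂ = 2f·v·v_s/(v² − v_s²) = 2 × 1096 × 339 × 10/(339² − 10²) ≈ 64.7 Hz.

64.7 Hz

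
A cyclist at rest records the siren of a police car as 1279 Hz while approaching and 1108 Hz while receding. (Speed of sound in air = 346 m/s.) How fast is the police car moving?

24.8 m/s

f₁/f₂ = (v + v_s)/(v − v_s), so v_s = v · (f₁ − f₂)/(f₁ + f₂).
v_s = 346 × (1279 − 1108)/(1279 + 1108) = 346 × 171/2387 ≈ 24.8 m/s.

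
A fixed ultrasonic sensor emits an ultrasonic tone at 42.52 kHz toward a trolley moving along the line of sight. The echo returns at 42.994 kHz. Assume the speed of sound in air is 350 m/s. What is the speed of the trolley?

Double Doppler shift off a moving reflector: f₂ = f₀ · (v + u)/(v − u) (u > 0 toward emitter).
Rearranging, u = v · (f₂ − f₀)/(f₂ + f₀) = 350 × 0.474/85.514 ≈ 1.94 m/s.
So the trolley is moving at 1.94 m/s toward the emitter.

1.94 m/s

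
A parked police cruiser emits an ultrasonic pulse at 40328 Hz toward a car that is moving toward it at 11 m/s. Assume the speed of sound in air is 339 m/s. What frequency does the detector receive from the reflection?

The car first receives the wave as a moving observer: f₁ = f₀ · (v + u)/v = 40328 × (339 + 11)/339 ≈ 41637 Hz.
The reflection then acts as a moving source: f₂ = f₁ · v/(v − u) ≈ 43033 Hz.

43033 Hz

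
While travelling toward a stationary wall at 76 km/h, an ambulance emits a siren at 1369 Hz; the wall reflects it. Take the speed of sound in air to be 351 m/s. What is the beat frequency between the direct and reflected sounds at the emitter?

175 Hz

76 km/h = 21.11 m/s.
The wall receives the sound from a moving source: f₁ = f₀ · v/(v − v_e) = 1369 × 351/329.89 ≈ 1456.6 Hz.
On the return leg the ambulance is a moving observer: f₂ = f₁ · (v + v_e)/v = 1456.6 × 372.11/351 ≈ 1544.2 Hz.
Beat against the emitted tone: |f₂ − f₀| = 2v_e·f₀/(v − v_e) = 2 × 21.11 × 1369/329.89 ≈ 175 Hz.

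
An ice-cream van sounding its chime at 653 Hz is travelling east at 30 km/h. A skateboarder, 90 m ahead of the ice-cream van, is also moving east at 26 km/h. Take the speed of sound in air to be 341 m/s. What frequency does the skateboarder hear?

30 km/h = 8.333 m/s; 26 km/h = 7.222 m/s.
The skateboarder is ahead, so the ice-cream van is moving toward it while the skateboarder is moving away from the ice-cream van.
Both move, so f' = f · (v − v_o)/(v − v_s).
f' = 653 × (341 − 7.222)/(341 − 8.333) = 653 × 333.78/332.67 ≈ 655 Hz.

655 Hz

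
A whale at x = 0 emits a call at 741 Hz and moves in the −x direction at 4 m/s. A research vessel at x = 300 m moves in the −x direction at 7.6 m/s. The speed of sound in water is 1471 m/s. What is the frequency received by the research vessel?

The observer lies on the +x side, so the source is heading away from the observer and the observer is heading toward the source.
Both move, so f' = f · (v + v_o)/(v + v_s).
f' = 741 × (1471 + 7.6)/(1471 + 4) = 741 × 1478.6/1475 ≈ 743 Hz.

743 Hz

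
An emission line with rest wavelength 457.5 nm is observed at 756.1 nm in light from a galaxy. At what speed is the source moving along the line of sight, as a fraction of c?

0.464

λ'/λ₀ = 1.6527 > 1 (redshift), so the source is receding.
λ'/λ₀ = √((1 + β)/(1 − β)) for a receding source ⇒ β = (r² − 1)/(r² + 1) with r = λ'/λ₀.
β = (2.7313 − 1)/(2.7313 + 1) ≈ 0.464.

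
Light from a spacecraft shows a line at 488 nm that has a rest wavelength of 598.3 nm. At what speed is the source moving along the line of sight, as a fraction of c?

0.201

λ'/λ₀ = 0.8156 < 1 (blueshift), so the source is approaching.
λ'/λ₀ = √((1 − β)/(1 + β)) for an approaching source ⇒ β = (1 − r²)/(1 + r²) with r = λ'/λ₀.
β = (1 − 0.6653)/(1 + 0.6653) ≈ 0.201.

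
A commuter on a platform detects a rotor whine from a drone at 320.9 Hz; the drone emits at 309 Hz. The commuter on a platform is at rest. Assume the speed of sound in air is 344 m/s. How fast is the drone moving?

f' > f, so the drone is approaching.
f' = f · v/(v − v_s) ⇒ v_s = v · |1 − f/f'|.
v_s = 344 × |1 − 309/320.9| = 344 × 0.03708 ≈ 12.8 m/s.

12.8 m/s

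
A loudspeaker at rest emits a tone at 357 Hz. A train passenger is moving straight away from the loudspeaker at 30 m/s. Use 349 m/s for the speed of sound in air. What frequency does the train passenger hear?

326 Hz

Only the observer moves, away from the source, so f' = f · (v − v_o)/v.
f' = 357 × (349 − 30)/349 = 357 × 319/349 ≈ 326 Hz.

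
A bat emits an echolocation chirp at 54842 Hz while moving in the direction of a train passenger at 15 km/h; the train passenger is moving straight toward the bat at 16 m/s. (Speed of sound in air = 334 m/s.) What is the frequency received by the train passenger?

58195 Hz

15 km/h = 4.167 m/s.
General Doppler shift: f' = f · (v + v_o)/(v − v_s).
f' = 54842 × (334 + 16)/(334 − 4.167) = 54842 × 350/329.83 ≈ 58195 Hz.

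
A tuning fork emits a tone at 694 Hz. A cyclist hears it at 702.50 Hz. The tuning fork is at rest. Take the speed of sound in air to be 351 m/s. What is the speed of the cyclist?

4.3 m/s

f' > f, so the cyclist is approaching.
f' = f · (v + v_o)/v ⇒ v_o = v · |f'/f − 1|.
v_o = 351 × |702.50/694 − 1| = 351 × 0.01225 ≈ 4.3 m/s.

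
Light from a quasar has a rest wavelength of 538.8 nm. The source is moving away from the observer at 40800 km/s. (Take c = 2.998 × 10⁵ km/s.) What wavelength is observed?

617.9 nm

β = v/c = 40800/299800 = 0.1361.
Relativistic Doppler for wavelength: λ' = λ₀ · √((1 + β)/(1 − β)).
λ' = 538.8 × √(1.1361/0.8639) = 538.8 × 1.14676 ≈ 617.9 nm.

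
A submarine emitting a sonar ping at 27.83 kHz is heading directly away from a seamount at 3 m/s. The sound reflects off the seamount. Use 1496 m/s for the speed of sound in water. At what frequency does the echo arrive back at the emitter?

The seamount receives the sound from a moving source: f₁ = f₀ · v/(v + v_e) = 27.83 × 1496/1499 ≈ 27.8 kHz.
On the return leg the submarine is a moving observer: f₂ = f₁ · (v − v_e)/v = 27.8 × 1493/1496 ≈ 27.7 kHz.
Equivalently f₂ = f₀ · (v − v_e)/(v + v_e).

27.7 kHz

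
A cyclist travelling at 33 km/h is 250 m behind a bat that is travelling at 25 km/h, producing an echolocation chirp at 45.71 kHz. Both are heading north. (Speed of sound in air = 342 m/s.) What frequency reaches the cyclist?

46.0 kHz

25 km/h = 6.944 m/s; 33 km/h = 9.167 m/s.
The cyclist is behind, so the bat is moving away from it while the cyclist is moving toward the bat.
General Doppler shift: f' = f · (v + v_o)/(v + v_s).
f' = 45.71 × (342 + 9.167)/(342 + 6.944) = 45.71 × 351.17/348.94 ≈ 46.0 kHz.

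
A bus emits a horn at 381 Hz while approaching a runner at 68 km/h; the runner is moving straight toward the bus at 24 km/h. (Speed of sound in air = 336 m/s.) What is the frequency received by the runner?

68 km/h = 18.89 m/s; 24 km/h = 6.667 m/s.
General Doppler shift: f' = f · (v + v_o)/(v − v_s).
f' = 381 × (336 + 6.667)/(336 − 18.89) = 381 × 342.67/317.11 ≈ 412 Hz.

412 Hz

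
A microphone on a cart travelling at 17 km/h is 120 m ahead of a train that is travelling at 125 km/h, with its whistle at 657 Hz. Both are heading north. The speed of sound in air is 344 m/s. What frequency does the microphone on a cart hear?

125 km/h = 34.72 m/s; 17 km/h = 4.722 m/s.
The microphone on a cart is ahead, so the train is moving toward it while the microphone on a cart is moving away from the train.
General Doppler shift: f' = f · (v − v_o)/(v − v_s).
f' = 657 × (344 − 4.722)/(344 − 34.72) = 657 × 339.28/309.28 ≈ 721 Hz.

721 Hz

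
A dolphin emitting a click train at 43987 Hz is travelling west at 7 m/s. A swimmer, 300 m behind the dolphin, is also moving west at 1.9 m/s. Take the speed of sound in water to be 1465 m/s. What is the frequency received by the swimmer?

43835 Hz

The swimmer is behind, so the dolphin is moving away from it while the swimmer is moving toward the dolphin.
Both move, so f' = f · (v + v_o)/(v + v_s).
f' = 43987 × (1465 + 1.9)/(1465 + 7) = 43987 × 1466.9/1472 ≈ 43835 Hz.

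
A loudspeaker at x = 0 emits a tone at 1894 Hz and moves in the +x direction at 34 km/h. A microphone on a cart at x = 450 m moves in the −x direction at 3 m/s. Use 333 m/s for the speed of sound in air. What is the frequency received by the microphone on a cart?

34 km/h = 9.444 m/s.
The observer lies on the +x side, so the source is heading toward the observer and the observer is heading toward the source.
Both move, so f' = f · (v + v_o)/(v − v_s).
f' = 1894 × (333 + 3)/(333 − 9.444) = 1894 × 336/323.56 ≈ 1967 Hz.

1967 Hz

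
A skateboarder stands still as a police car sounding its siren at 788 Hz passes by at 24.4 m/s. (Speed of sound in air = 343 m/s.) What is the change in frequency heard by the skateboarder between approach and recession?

113 Hz

Approaching: f₁ = f · v/(v − v_s) = 788 × 343/318.6 ≈ 848 Hz.
Receding: f₂ = f · v/(v + v_s) = 788 × 343/367.4 ≈ 736 Hz.
Drop: f₁ − f₂ = 2f·v·v_s/(v² − v_s²) = 2 × 788 × 343 × 24.4/(343² − 24.4²) ≈ 113 Hz.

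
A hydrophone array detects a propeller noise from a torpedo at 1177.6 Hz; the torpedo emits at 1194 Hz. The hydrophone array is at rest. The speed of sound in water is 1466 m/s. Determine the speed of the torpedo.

f' < f, so the torpedo is receding.
f' = f · v/(v + v_s) ⇒ v_s = v · |1 − f/f'|.
v_s = 1466 × |1 − 1194/1177.6| = 1466 × 0.01393 ≈ 20.4 m/s.

20.4 m/s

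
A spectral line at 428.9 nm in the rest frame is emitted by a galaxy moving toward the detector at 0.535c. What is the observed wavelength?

Relativistic Doppler for wavelength: λ' = λ₀ · √((1 − β)/(1 + β)).
λ' = 428.9 × √(0.4650/1.5350) = 428.9 × 0.55039 ≈ 236.1 nm.

236.1 nm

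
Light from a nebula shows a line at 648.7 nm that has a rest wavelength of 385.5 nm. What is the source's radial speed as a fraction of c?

λ'/λ₀ = 1.6827 > 1 (redshift), so the source is receding.
λ'/λ₀ = √((1 + β)/(1 − β)) for a receding source ⇒ β = (r² − 1)/(r² + 1) with r = λ'/λ₀.
β = (2.8316 − 1)/(2.8316 + 1) ≈ 0.478.

0.478c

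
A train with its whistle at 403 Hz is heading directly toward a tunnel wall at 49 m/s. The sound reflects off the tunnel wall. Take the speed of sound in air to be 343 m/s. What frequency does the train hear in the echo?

537 Hz

The tunnel wall receives the sound from a moving source: f₁ = f₀ · v/(v − v_e) = 403 × 343/294 ≈ 470 Hz.
On the return leg the train is a moving observer: f₂ = f₁ · (v + v_e)/v = 470 × 392/343 ≈ 537 Hz.
Equivalently f₂ = f₀ · (v + v_e)/(v − v_e).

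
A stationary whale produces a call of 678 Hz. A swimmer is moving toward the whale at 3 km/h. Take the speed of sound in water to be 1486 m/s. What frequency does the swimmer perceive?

678 Hz

3 km/h = 0.8333 m/s.
Only the observer moves, toward the source, so f' = f · (v + v_o)/v.
f' = 678 × (1486 + 0.8333)/1486 = 678 × 1486.8/1486 ≈ 678 Hz.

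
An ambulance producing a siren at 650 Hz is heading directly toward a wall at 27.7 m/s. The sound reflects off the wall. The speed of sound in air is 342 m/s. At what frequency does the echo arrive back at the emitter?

765 Hz

The wall receives the sound from a moving source: f₁ = f₀ · v/(v − v_e) = 650 × 342/314.3 ≈ 707 Hz.
On the return leg the ambulance is a moving observer: f₂ = f₁ · (v + v_e)/v = 707 × 369.7/342 ≈ 765 Hz.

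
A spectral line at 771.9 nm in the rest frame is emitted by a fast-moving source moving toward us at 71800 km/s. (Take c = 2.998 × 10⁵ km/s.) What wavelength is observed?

β = v/c = 71800/299800 = 0.2395.
Relativistic Doppler for wavelength: λ' = λ₀ · √((1 − β)/(1 + β)).
λ' = 771.9 × √(0.7605/1.2395) = 771.9 × 0.78330 ≈ 604.6 nm.

604.6 nm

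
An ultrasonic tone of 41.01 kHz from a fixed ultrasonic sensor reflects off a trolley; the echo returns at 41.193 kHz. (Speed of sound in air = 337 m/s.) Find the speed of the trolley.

Double Doppler shift off a moving reflector: f₂ = f₀ · (v + u)/(v − u) (u > 0 toward emitter).
Rearranging, u = v · (f₂ − f₀)/(f₂ + f₀) = 337 × 0.183/82.203 ≈ 0.75 m/s.
So the trolley is moving at 0.75 m/s toward the emitter.

0.75 m/s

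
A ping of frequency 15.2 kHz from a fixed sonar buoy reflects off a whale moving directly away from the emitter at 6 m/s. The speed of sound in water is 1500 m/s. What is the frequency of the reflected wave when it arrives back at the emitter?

15.08 kHz

At the whale (a moving observer), f₁ = f₀ · (v − u)/v = 15.2 × 1494/1500 ≈ 15.14 kHz.
The reflection then acts as a moving source: f₂ = f₁ · v/(v + u) ≈ 15.08 kHz.
Equivalently f₂ = f₀ · (v − u)/(v + u).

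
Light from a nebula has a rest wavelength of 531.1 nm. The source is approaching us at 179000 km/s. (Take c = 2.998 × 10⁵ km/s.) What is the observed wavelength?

β = v/c = 179000/299800 = 0.5971.
Relativistic Doppler for wavelength: λ' = λ₀ · √((1 − β)/(1 + β)).
λ' = 531.1 × √(0.4029/1.5971) = 531.1 × 0.50229 ≈ 266.8 nm.

266.8 nm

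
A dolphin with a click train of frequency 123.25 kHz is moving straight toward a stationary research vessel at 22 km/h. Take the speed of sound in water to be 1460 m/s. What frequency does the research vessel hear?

123.8 kHz

22 km/h = 6.111 m/s.
With the source moving toward a stationary observer, f' = f · v/(v − v_s).
f' = 123.25 × 1460/(1460 − 6.111) = 123.25 × 1460/1454 ≈ 123.8 kHz.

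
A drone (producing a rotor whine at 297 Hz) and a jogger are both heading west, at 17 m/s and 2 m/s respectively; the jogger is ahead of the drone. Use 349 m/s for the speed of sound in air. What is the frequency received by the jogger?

The jogger is ahead, so the drone is moving toward it while the jogger is moving away from the drone.
With source approaching and observer receding, f' = f · (v − v_o)/(v − v_s).
f' = 297 × (349 − 2)/(349 − 17) = 297 × 347/332 ≈ 310 Hz.

310 Hz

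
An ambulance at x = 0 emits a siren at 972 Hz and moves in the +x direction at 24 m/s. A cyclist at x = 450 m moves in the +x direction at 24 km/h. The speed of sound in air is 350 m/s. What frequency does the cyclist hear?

1024 Hz

24 km/h = 6.667 m/s.
The observer lies on the +x side, so the source is heading toward the observer and the observer is heading away from the source.
General Doppler shift: f' = f · (v − v_o)/(v − v_s).
f' = 972 × (350 − 6.667)/(350 − 24) = 972 × 343.33/326 ≈ 1024 Hz.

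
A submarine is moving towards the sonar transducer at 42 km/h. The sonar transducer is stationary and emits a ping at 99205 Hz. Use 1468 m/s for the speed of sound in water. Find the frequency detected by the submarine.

42 km/h = 11.67 m/s.
Only the observer moves, toward the source, so f' = f · (v + v_o)/v.
f' = 99205 × (1468 + 11.67)/1468 = 99205 × 1479.7/1468 ≈ 99993 Hz.

99993 Hz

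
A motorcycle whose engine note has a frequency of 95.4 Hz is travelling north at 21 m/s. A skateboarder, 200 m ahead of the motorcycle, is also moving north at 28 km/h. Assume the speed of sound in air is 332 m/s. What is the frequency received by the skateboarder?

28 km/h = 7.778 m/s.
The skateboarder is ahead, so the motorcycle is moving toward it while the skateboarder is moving away from the motorcycle.
Both move, so f' = f · (v − v_o)/(v − v_s).
f' = 95.4 × (332 − 7.778)/(332 − 21) = 95.4 × 324.22/311 ≈ 99 Hz.

99 Hz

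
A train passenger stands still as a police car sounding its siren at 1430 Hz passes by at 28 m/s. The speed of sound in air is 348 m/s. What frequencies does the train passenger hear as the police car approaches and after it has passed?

Approaching: f₁ = f · v/(v − v_s) = 1430 × 348/320 ≈ 1555 Hz.
Receding: f₂ = f · v/(v + v_s) = 1430 × 348/376 ≈ 1324 Hz.

1555 Hz approaching; 1324 Hz receding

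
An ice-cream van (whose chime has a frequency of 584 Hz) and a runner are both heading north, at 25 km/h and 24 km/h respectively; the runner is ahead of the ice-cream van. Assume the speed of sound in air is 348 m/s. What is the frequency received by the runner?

584 Hz

25 km/h = 6.944 m/s; 24 km/h = 6.667 m/s.
The runner is ahead, so the ice-cream van is moving toward it while the runner is moving away from the ice-cream van.
Both move, so f' = f · (v − v_o)/(v − v_s).
f' = 584 × (348 − 6.667)/(348 − 6.944) = 584 × 341.33/341.06 ≈ 584 Hz.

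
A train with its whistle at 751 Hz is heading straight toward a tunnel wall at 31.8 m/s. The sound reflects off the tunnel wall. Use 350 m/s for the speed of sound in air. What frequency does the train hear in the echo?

901 Hz

The tunnel wall receives the sound from a moving source: f₁ = f₀ · v/(v − v_e) = 751 × 350/318.2 ≈ 826 Hz.
On the return leg the train is a moving observer: f₂ = f₁ · (v + v_e)/v = 826 × 381.8/350 ≈ 901 Hz.
Equivalently f₂ = f₀ · (v + v_e)/(v − v_e).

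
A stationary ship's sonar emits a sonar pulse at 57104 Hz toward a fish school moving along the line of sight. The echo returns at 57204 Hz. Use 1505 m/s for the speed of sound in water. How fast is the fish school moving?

Double Doppler shift off a moving reflector: f₂ = f₀ · (v + u)/(v − u) (u > 0 toward emitter).
Rearranging, u = v · (f₂ − f₀)/(f₂ + f₀) = 1505 × 100/114308 ≈ 1.32 m/s.
So the fish school is moving at 1.32 m/s toward the emitter.

1.32 m/s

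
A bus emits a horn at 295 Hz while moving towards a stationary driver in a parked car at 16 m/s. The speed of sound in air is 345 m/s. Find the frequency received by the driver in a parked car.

309 Hz

With the source moving toward a stationary observer, f' = f · v/(v − v_s).
f' = 295 × 345/(345 − 16) = 295 × 345/329 ≈ 309 Hz.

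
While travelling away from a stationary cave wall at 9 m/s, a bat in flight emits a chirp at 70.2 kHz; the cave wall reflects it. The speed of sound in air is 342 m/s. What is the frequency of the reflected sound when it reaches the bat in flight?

66.6 kHz

The cave wall receives the sound from a moving source: f₁ = f₀ · v/(v + v_e) = 70.2 × 342/351 ≈ 68.4 kHz.
On the return leg the bat in flight is a moving observer: f₂ = f₁ · (v − v_e)/v = 68.4 × 333/342 ≈ 66.6 kHz.
Equivalently f₂ = f₀ · (v − v_e)/(v + v_e).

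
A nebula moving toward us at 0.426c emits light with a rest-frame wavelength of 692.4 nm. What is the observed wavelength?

439.3 nm

Relativistic Doppler for wavelength: λ' = λ₀ · √((1 − β)/(1 + β)).
λ' = 692.4 × √(0.5740/1.4260) = 692.4 × 0.63445 ≈ 439.3 nm.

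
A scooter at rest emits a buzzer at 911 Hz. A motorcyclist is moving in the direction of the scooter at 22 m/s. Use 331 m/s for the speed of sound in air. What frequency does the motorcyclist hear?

972 Hz

Moving observer, stationary source: f' = f · (v + v_o)/v.
f' = 911 × (331 + 22)/331 = 911 × 353/331 ≈ 972 Hz.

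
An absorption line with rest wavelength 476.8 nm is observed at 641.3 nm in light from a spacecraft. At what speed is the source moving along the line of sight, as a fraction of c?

λ'/λ₀ = 1.3450 > 1 (redshift), so the source is receding.
λ'/λ₀ = √((1 + β)/(1 − β)) for a receding source ⇒ β = (r² − 1)/(r² + 1) with r = λ'/λ₀.
β = (1.8090 − 1)/(1.8090 + 1) ≈ 0.288.

0.288c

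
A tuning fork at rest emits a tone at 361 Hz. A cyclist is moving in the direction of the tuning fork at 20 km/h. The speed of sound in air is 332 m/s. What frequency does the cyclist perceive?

367 Hz

20 km/h = 5.556 m/s.
Only the observer moves, toward the source, so f' = f · (v + v_o)/v.
f' = 361 × (332 + 5.556)/332 = 361 × 337.56/332 ≈ 367 Hz.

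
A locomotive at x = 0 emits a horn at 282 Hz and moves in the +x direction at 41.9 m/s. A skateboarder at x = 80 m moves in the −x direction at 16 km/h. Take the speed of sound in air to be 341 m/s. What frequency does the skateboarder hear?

326 Hz

16 km/h = 4.444 m/s.
The observer lies on the +x side, so the source is heading toward the observer and the observer is heading toward the source.
General Doppler shift: f' = f · (v + v_o)/(v − v_s).
f' = 282 × (341 + 4.444)/(341 − 41.9) = 282 × 345.44/299.1 ≈ 326 Hz.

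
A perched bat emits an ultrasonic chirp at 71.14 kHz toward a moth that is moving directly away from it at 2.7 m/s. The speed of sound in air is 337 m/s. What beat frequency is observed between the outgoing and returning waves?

At the moth (a moving observer), f₁ = f₀ · (v − u)/v = 71.14 × 334.3/337 ≈ 70.570 kHz.
On reflection it acts as a source moving away from the stationary detector: f₂ = f₁ · v/(v + u) = 70.570 × 337/339.7 ≈ 70.009 kHz.
Equivalently f₂ = f₀ · (v − u)/(v + u).
Beat frequency (with f₀ = 71140 Hz): |f₂ − f₀| = 2u·f₀/(v + u) = 2 × 2.7 × 71140/339.7 ≈ 1131 Hz.

1131 Hz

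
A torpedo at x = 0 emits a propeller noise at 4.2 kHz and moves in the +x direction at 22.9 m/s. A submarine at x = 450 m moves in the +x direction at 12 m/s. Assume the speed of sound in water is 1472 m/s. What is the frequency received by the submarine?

The observer lies on the +x side, so the source is heading toward the observer and the observer is heading away from the source.
Both move, so f' = f · (v − v_o)/(v − v_s).
f' = 4.2 × (1472 − 12)/(1472 − 22.9) = 4.2 × 1460/1449.1 ≈ 4.23 kHz.

4.23 kHz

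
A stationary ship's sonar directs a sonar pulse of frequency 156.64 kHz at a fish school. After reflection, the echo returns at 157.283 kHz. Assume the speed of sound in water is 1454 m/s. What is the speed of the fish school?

2.98 m/s

Double Doppler shift off a moving reflector: f₂ = f₀ · (v + u)/(v − u) (u > 0 toward emitter).
Rearranging, u = v · (f₂ − f₀)/(f₂ + f₀) = 1454 × 0.643/313.923 ≈ 2.98 m/s.
So the fish school is moving at 2.98 m/s toward the emitter.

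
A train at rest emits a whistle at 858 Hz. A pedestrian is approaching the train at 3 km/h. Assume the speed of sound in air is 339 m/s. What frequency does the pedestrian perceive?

860 Hz

3 km/h = 0.8333 m/s.
Only the observer moves, toward the source, so f' = f · (v + v_o)/v.
f' = 858 × (339 + 0.8333)/339 = 858 × 339.83/339 ≈ 860 Hz.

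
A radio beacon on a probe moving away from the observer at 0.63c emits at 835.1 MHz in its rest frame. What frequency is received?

397.9 MHz

Relativistic Doppler for frequency: f' = f₀ · √((1 − β)/(1 + β)).
f' = 835.1 × √(0.3700/1.6300) = 835.1 × 0.47644 ≈ 397.9 MHz.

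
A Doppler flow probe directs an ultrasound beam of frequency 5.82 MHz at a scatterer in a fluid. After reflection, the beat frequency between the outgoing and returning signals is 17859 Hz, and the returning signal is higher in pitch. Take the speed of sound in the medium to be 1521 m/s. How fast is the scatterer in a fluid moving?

Double Doppler shift off a moving reflector: f₂ = f₀ · (v + u)/(v − u) (u > 0 toward emitter).
Returning signal is higher, so f₂ = f₀ + Δf = 5820000 + 17859 = 5837859 Hz.
Rearranging, u = v · (f₂ − f₀)/(f₂ + f₀) = 1521 × 17859/11657859 ≈ 2.33 m/s.
So the scatterer in a fluid is moving at 2.33 m/s toward the emitter.

2.33 m/s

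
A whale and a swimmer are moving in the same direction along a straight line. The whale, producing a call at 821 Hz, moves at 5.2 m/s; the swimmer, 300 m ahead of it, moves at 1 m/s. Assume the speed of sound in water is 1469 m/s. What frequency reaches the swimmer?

823 Hz

The swimmer is ahead, so the whale is moving toward it while the swimmer is moving away from the whale.
General Doppler shift: f' = f · (v − v_o)/(v − v_s).
f' = 821 × (1469 − 1)/(1469 − 5.2) = 821 × 1468/1463.8 ≈ 823 Hz.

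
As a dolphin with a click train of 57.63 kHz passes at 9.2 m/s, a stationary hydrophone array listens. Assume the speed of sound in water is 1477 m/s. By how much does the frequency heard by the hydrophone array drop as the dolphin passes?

Approaching: f₁ = f · v/(v − v_s) = 57.63 × 1477/1467.8 ≈ 57.991 kHz.
Receding: f₂ = f · v/(v + v_s) = 57.63 × 1477/1486.2 ≈ 57.273 kHz.
Drop: f₁ − f₂ = 2f·v·v_s/(v² − v_s²) = 2 × 57.63 × 1477 × 9.2/(1477² − 9.2²) ≈ 0.718 kHz.

0.718 kHz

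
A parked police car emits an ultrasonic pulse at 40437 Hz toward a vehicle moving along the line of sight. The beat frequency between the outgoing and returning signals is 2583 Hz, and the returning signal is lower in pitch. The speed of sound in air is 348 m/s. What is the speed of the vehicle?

Double Doppler shift off a moving reflector: f₂ = f₀ · (v + u)/(v − u) (u > 0 toward emitter).
Returning signal is lower, so f₂ = f₀ − Δf = 40437 − 2583 = 37854 Hz.
Rearranging, u = v · (f₂ − f₀)/(f₂ + f₀) = 348 × -2583/78291 ≈ -11.5 m/s.
So the vehicle is moving at 11.5 m/s away from the emitter.

11.5 m/s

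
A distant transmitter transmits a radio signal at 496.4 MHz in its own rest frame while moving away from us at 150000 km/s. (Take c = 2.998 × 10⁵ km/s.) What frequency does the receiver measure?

β = v/c = 150000/299800 = 0.5003.
Relativistic Doppler for frequency: f' = f₀ · √((1 − β)/(1 + β)).
f' = 496.4 × √(0.4997/1.5003) = 496.4 × 0.57709 ≈ 286.5 MHz.

286.5 MHz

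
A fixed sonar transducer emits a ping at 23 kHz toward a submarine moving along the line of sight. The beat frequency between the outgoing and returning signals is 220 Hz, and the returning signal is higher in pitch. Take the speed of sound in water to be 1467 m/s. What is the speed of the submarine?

Double Doppler shift off a moving reflector: f₂ = f₀ · (v + u)/(v − u) (u > 0 toward emitter).
Returning signal is higher, so f₂ = f₀ + Δf = 23000 + 220 = 23220 Hz.
Rearranging, u = v · (f₂ − f₀)/(f₂ + f₀) = 1467 × 220/46220 ≈ 7.0 m/s.
So the submarine is moving at 7.0 m/s toward the emitter.

7.0 m/s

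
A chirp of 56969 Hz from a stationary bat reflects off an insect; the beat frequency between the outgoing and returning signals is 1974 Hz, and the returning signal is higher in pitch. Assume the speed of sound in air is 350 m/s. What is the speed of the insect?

6.0 m/s

Double Doppler shift off a moving reflector: f₂ = f₀ · (v + u)/(v − u) (u > 0 toward emitter).
Returning signal is higher, so f₂ = f₀ + Δf = 56969 + 1974 = 58943 Hz.
Rearranging, u = v · (f₂ − f₀)/(f₂ + f₀) = 350 × 1974/115912 ≈ 6.0 m/s.
So the insect is moving at 6.0 m/s toward the emitter.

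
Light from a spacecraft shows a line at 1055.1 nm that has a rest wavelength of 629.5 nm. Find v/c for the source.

λ'/λ₀ = 1.6761 > 1 (redshift), so the source is receding.
λ'/λ₀ = √((1 + β)/(1 − β)) for a receding source ⇒ β = (r² − 1)/(r² + 1) with r = λ'/λ₀.
β = (2.8093 − 1)/(2.8093 + 1) ≈ 0.475.

0.475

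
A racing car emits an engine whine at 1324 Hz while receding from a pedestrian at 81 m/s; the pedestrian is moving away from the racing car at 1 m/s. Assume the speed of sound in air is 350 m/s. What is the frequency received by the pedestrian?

1072 Hz

Both move, so f' = f · (v − v_o)/(v + v_s).
f' = 1324 × (350 − 1)/(350 + 81) = 1324 × 349/431 ≈ 1072 Hz.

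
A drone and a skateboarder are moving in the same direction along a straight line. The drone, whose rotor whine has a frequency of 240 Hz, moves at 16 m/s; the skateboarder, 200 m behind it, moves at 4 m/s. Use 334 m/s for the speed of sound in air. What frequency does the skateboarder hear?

The skateboarder is behind, so the drone is moving away from it while the skateboarder is moving toward the drone.
General Doppler shift: f' = f · (v + v_o)/(v + v_s).
f' = 240 × (334 + 4)/(334 + 16) = 240 × 338/350 ≈ 232 Hz.

232 Hz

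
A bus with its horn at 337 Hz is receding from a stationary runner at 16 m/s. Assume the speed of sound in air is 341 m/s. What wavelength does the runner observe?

Only the source moves, away from the listener, so f' = f · v/(v + v_s).
f' = 337 × 341/(341 + 16) ≈ 322 Hz.
λ' = v/f' = 341/321.896 ≈ 1.06 m.

1.06 m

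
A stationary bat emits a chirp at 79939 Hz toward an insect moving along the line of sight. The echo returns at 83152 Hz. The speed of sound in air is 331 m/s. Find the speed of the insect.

Double Doppler shift off a moving reflector: f₂ = f₀ · (v + u)/(v − u) (u > 0 toward emitter).
Rearranging, u = v · (f₂ − f₀)/(f₂ + f₀) = 331 × 3213/163091 ≈ 6.5 m/s.
So the insect is moving at 6.5 m/s toward the emitter.

6.5 m/s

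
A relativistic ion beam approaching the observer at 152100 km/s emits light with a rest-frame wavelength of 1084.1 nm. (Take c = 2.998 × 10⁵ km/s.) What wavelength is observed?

619.8 nm

β = v/c = 152100/299800 = 0.5073.
Relativistic Doppler for wavelength: λ' = λ₀ · √((1 − β)/(1 + β)).
λ' = 1084.1 × √(0.4927/1.5073) = 1084.1 × 0.57170 ≈ 619.8 nm.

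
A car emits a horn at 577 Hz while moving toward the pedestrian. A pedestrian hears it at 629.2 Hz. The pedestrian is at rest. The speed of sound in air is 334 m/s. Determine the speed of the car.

28 m/s

f' = f · v/(v − v_s) ⇒ v_s = v · |1 − f/f'|.
v_s = 334 × |1 − 577/629.2| = 334 × 0.08296 ≈ 28 m/s.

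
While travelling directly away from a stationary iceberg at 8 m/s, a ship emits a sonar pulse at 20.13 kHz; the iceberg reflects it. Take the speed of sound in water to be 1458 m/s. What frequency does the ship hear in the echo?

19.9 kHz

The iceberg receives the sound from a moving source: f₁ = f₀ · v/(v + v_e) = 20.13 × 1458/1466 ≈ 20.0 kHz.
On the return leg the ship is a moving observer: f₂ = f₁ · (v − v_e)/v = 20.0 × 1450/1458 ≈ 19.9 kHz.
Equivalently f₂ = f₀ · (v − v_e)/(v + v_e).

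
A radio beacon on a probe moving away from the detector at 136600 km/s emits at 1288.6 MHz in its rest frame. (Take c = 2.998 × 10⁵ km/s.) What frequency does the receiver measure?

β = v/c = 136600/299800 = 0.4556.
Relativistic Doppler for frequency: f' = f₀ · √((1 − β)/(1 + β)).
f' = 1288.6 × √(0.5444/1.4556) = 1288.6 × 0.61153 ≈ 788.0 MHz.

788.0 MHz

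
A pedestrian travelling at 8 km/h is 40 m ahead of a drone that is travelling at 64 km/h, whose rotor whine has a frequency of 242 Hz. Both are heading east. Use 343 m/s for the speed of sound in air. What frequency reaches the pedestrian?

254 Hz

64 km/h = 17.78 m/s; 8 km/h = 2.222 m/s.
The pedestrian is ahead, so the drone is moving toward it while the pedestrian is moving away from the drone.
With source approaching and observer receding, f' = f · (v − v_o)/(v − v_s).
f' = 242 × (343 − 2.222)/(343 − 17.78) = 242 × 340.78/325.22 ≈ 254 Hz.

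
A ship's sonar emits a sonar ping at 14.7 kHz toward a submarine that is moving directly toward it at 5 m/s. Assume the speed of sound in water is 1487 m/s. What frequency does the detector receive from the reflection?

14.80 kHz

At the submarine (a moving observer), f₁ = f₀ · (v + u)/v = 14.7 × 1492/1487 ≈ 14.75 kHz.
The reflection then acts as a moving source: f₂ = f₁ · v/(v − u) ≈ 14.80 kHz.
Equivalently f₂ = f₀ · (v + u)/(v − u).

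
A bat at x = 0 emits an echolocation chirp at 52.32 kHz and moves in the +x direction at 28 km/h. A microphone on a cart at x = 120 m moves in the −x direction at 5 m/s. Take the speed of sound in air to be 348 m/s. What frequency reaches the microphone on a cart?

28 km/h = 7.778 m/s.
The observer lies on the +x side, so the source is heading toward the observer and the observer is heading toward the source.
Both move, so f' = f · (v + v_o)/(v − v_s).
f' = 52.32 × (348 + 5)/(348 − 7.778) = 52.32 × 353/340.22 ≈ 54.3 kHz.

54.3 kHz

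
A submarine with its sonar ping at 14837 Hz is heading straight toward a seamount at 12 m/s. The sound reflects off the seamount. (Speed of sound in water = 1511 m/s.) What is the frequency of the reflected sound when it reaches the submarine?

The seamount receives the sound from a moving source: f₁ = f₀ · v/(v − v_e) = 14837 × 1511/1499 ≈ 14956 Hz.
On the return leg the submarine is a moving observer: f₂ = f₁ · (v + v_e)/v = 14956 × 1523/1511 ≈ 15075 Hz.

15075 Hz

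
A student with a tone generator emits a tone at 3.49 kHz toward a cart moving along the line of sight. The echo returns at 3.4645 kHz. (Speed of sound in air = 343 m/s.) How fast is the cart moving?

1.26 m/s

Double Doppler shift off a moving reflector: f₂ = f₀ · (v + u)/(v − u) (u > 0 toward emitter).
Rearranging, u = v · (f₂ − f₀)/(f₂ + f₀) = 343 × -0.0255/6.9545 ≈ -1.26 m/s.
So the cart is moving at 1.26 m/s away from the emitter.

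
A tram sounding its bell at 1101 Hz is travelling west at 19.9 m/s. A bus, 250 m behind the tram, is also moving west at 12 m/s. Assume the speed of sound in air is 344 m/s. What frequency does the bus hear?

1077 Hz

The bus is behind, so the tram is moving away from it while the bus is moving toward the tram.
Both move, so f' = f · (v + v_o)/(v + v_s).
f' = 1101 × (344 + 12)/(344 + 19.9) = 1101 × 356/363.9 ≈ 1077 Hz.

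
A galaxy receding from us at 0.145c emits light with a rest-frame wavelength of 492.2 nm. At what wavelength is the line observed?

Relativistic Doppler for wavelength: λ' = λ₀ · √((1 + β)/(1 − β)).
λ' = 492.2 × √(1.1450/0.8550) = 492.2 × 1.15723 ≈ 569.6 nm.

569.6 nm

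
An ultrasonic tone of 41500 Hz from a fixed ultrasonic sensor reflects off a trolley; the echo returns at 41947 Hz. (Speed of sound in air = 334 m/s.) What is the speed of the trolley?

Double Doppler shift off a moving reflector: f₂ = f₀ · (v + u)/(v − u) (u > 0 toward emitter).
Rearranging, u = v · (f₂ − f₀)/(f₂ + f₀) = 334 × 447/83447 ≈ 1.79 m/s.
So the trolley is moving at 1.79 m/s toward the emitter.

1.79 m/s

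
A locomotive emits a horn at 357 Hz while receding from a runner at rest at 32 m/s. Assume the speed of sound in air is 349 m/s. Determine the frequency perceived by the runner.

Moving source, stationary observer: f' = f · v/(v + v_s) since the source is receding.
f' = 357 × 349/(349 + 32) = 357 × 349/381 ≈ 327 Hz.

327 Hz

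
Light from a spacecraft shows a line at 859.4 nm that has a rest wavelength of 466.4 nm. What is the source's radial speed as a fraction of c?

0.545c

λ'/λ₀ = 1.8426 > 1 (redshift), so the source is receding.
λ'/λ₀ = √((1 + β)/(1 − β)) for a receding source ⇒ β = (r² − 1)/(r² + 1) with r = λ'/λ₀.
β = (3.3953 − 1)/(3.3953 + 1) ≈ 0.545.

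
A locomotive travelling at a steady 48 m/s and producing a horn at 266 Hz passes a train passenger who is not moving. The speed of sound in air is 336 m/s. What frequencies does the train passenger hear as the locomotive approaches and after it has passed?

Approaching: f₁ = f · v/(v − v_s) = 266 × 336/288 ≈ 310 Hz.
Receding: f₂ = f · v/(v + v_s) = 266 × 336/384 ≈ 233 Hz.

310 Hz approaching; 233 Hz receding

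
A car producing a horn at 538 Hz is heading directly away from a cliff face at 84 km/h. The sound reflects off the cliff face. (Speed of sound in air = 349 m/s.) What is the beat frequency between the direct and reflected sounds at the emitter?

67 Hz

84 km/h = 23.33 m/s.
The cliff face receives the sound from a moving source: f₁ = f₀ · v/(v + v_e) = 538 × 349/372.33 ≈ 504.3 Hz.
On the return leg the car is a moving observer: f₂ = f₁ · (v − v_e)/v = 504.3 × 325.67/349 ≈ 470.6 Hz.
Equivalently f₂ = f₀ · (v − v_e)/(v + v_e).
Beat against the emitted tone: |f₂ − f₀| = 2v_e·f₀/(v + v_e) = 2 × 23.33 × 538/372.33 ≈ 67 Hz.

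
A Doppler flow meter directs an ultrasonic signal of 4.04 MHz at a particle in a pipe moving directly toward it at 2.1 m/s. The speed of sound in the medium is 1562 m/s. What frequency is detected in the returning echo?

4.051 MHz

The particle in a pipe first receives the wave as a moving observer: f₁ = f₀ · (v + u)/v = 4.04 × (1562 + 2.1)/1562 ≈ 4.045 MHz.
The reflection then acts as a moving source: f₂ = f₁ · v/(v − u) ≈ 4.051 MHz.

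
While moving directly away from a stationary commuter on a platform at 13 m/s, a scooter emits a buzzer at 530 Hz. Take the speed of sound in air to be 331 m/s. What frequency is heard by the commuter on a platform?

Only the source moves, away from the listener, so f' = f · v/(v + v_s).
f' = 530 × 331/(331 + 13) = 530 × 331/344 ≈ 510 Hz.

510 Hz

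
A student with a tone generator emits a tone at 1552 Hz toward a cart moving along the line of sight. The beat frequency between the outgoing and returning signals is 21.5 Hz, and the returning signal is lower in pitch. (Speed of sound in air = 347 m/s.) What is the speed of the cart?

2.42 m/s

Double Doppler shift off a moving reflector: f₂ = f₀ · (v + u)/(v − u) (u > 0 toward emitter).
Returning signal is lower, so f₂ = f₀ − Δf = 1552 − 21.5 = 1530.5 Hz.
Rearranging, u = v · (f₂ − f₀)/(f₂ + f₀) = 347 × -21.5/3082.5 ≈ -2.42 m/s.
So the cart is moving at 2.42 m/s away from the emitter.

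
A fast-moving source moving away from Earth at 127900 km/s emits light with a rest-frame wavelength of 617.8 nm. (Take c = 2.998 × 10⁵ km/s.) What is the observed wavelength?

β = v/c = 127900/299800 = 0.4266.
Relativistic Doppler for wavelength: λ' = λ₀ · √((1 + β)/(1 − β)).
λ' = 617.8 × √(1.4266/0.5734) = 617.8 × 1.57736 ≈ 974.5 nm.

974.5 nm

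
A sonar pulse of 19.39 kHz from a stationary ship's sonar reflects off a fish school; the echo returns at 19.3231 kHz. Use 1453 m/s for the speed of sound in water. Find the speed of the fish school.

2.51 m/s

Double Doppler shift off a moving reflector: f₂ = f₀ · (v + u)/(v − u) (u > 0 toward emitter).
Rearranging, u = v · (f₂ − f₀)/(f₂ + f₀) = 1453 × -0.0669/38.7131 ≈ -2.51 m/s.
So the fish school is moving at 2.51 m/s away from the emitter.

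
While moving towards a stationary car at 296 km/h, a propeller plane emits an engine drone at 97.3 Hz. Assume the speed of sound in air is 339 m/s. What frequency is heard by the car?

296 km/h = 82.22 m/s.
Moving source, stationary observer: f' = f · v/(v − v_s) since the source is approaching.
f' = 97.3 × 339/(339 − 82.22) = 97.3 × 339/256.8 ≈ 128 Hz.

128 Hz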